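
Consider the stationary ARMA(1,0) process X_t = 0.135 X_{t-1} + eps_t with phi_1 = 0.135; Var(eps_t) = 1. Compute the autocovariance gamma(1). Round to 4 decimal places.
\gamma(1) = 0.1375

Multiply the model equation by X_{t-k} and take expectations. With theta_0 = psi_0 = 1 and psi_j the MA(infinity) weights, this gives
  gamma(k) - sum_i phi_i gamma(k-i) = c_k,
  c_k = sigma^2 * sum_{j=k..q} theta_j psi_{j-k}   (c_k = 0 for k > q),
using gamma(-m) = gamma(m).
Pure AR (q = 0): c_0 = sigma^2 = 1, c_k = 0 for k >= 1.
Equations for k = 0 and k = 1 (AR order 1):
  gamma(0) = phi_1 gamma(1) + c_0
  gamma(1) = phi_1 gamma(0) + c_1
Substituting the second into the first: gamma(0) (1 - phi_1^2) = c_0 + phi_1 c_1, so
  gamma(0) = c_0 / (1 - phi_1^2) = 1 / (1 - (0.135)^2) = 1 / 0.981775 = 1.018563.
  gamma(1) = phi_1 gamma(0) = (0.135)(1.018563) = 0.137506.
Therefore gamma(1) = 0.1375 (to 4 decimal places).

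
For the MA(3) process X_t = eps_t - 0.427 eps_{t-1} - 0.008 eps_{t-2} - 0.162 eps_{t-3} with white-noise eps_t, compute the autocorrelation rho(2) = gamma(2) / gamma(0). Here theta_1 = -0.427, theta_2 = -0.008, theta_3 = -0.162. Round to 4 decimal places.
\rho(2) = 0.0506

For an MA(q) process with theta_0 = 1, the autocovariance is
  gamma(k) = sigma^2 * sum_{i=0..q-k} theta_i * theta_{i+k},
and rho(k) = gamma(k) / gamma(0). Sigma^2 cancels.
  numerator   = (1)*(-0.008) + (-0.427)*(-0.162) = 0.061174.
  denominator = (1)^2 + (-0.427)^2 + (-0.008)^2 + (-0.162)^2 = 1.208637.
  rho(2) = 0.061174 / 1.208637 = 0.0506.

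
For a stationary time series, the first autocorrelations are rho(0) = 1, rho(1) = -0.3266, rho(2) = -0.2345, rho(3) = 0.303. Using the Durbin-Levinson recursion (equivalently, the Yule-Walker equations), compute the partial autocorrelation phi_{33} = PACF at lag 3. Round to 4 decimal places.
\phi_{33} = 0.0949

The PACF at lag k is phi_{kk}, the last component of the solution
to the Yule-Walker system G_k phi = r_k where
  (G_k)_{ij} = rho(|i - j|), (r_k)_i = rho(i), i,j = 1..k.
Equivalently, Durbin-Levinson gives phi_{kk} iteratively:
  phi_{11} = rho(1)
  phi_{kk} = [rho(k) - sum_{j=1..k-1} phi_{k-1,j} rho(k-j)]
            / [1 - sum_{j=1..k-1} phi_{k-1,j} rho(j)],
  phi_{k,j} = phi_{k-1,j} - phi_{kk} phi_{k-1,k-j},  j = 1..k-1.
Step k = 1:
  phi_11 = rho(1) = -0.3266.
Step k = 2:
  phi_22 = [rho(2) - phi_11 rho(1)] / [1 - phi_11 rho(1)] = [-0.2345 - (-0.3266)(-0.3266)] / [1 - (-0.3266)(-0.3266)]
         = -0.34116756 / 0.89333244 = -0.381904.
  Update: phi_21 = phi_11 - phi_22 phi_11 = -0.3266 - (-0.381904)(-0.3266) = -0.45133.
Step k = 3:
  phi_33 = [rho(3) - phi_21 rho(2) - phi_22 rho(1)] / [1 - phi_21 rho(1) - phi_22 rho(2)]
    numerator   = 0.303 - (-0.45133)(-0.2345) - (-0.381904)(-0.3266) = 0.07243316
    denominator = 1 - (-0.45133)(-0.3266) - (-0.381904)(-0.2345) = 0.76303906
  phi_33 = 0.07243316 / 0.76303906 = 0.0949.
Therefore phi_{33} = 0.0949.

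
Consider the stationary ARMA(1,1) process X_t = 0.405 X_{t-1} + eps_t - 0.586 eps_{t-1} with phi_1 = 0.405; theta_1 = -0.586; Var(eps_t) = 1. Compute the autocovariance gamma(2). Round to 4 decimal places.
\gamma(2) = -0.0669

Multiply the model equation by X_{t-k} and take expectations. With theta_0 = psi_0 = 1 and psi_j the MA(infinity) weights, this gives
  gamma(k) - sum_i phi_i gamma(k-i) = c_k,
  c_k = sigma^2 * sum_{j=k..q} theta_j psi_{j-k}   (c_k = 0 for k > q),
using gamma(-m) = gamma(m).
psi-weights needed (psi_j = theta_j + sum_i phi_i psi_{j-i}):
  psi_1 = theta_1 + phi_1 = -0.586 + (0.405) = -0.181
Right-hand sides:
  c_0 = sigma^2 (1 + theta_1 psi_1) = 1 * (1 + (-0.586)(-0.181)) = 1 * 1.106066 = 1.106066
  c_1 = sigma^2 theta_1 = 1 * (-0.586) = -0.586
  c_2 = 0
Equations for k = 0 and k = 1 (AR order 1):
  gamma(0) = phi_1 gamma(1) + c_0
  gamma(1) = phi_1 gamma(0) + c_1
Substituting the second into the first: gamma(0) (1 - phi_1^2) = c_0 + phi_1 c_1, so
  gamma(0) = (c_0 + phi_1 c_1) / (1 - phi_1^2) = (1.106066 + (0.405)(-0.586)) / (1 - (0.405)^2) = 0.868736 / 0.835975 = 1.039189.
  gamma(1) = phi_1 gamma(0) + c_1 = (0.405)(1.039189) + (-0.586) = -0.165128.
For k = 2 (> q): gamma(2) = phi_1 gamma(1) = (0.405)(-0.165128) = -0.066877.
Therefore gamma(2) = -0.0669 (to 4 decimal places).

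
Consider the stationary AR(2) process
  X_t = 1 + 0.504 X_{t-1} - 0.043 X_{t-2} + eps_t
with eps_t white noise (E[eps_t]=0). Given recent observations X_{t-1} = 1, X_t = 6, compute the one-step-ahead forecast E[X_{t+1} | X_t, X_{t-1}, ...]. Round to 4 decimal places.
E[X_{t+1} \mid \mathcal F_t] = 3.9810

For an AR(p) model X_t = c + sum_i phi_i X_{t-i} + eps_t, the
one-step-ahead conditional mean is
  E[X_{t+1} | X_t, ...] = c + sum_i phi_i X_{t+1-i}.
Substitute known values:
  E[X_{t+1} | ...] = 1 + (0.504) * (6) + (-0.043) * (1)
                   = 3.9810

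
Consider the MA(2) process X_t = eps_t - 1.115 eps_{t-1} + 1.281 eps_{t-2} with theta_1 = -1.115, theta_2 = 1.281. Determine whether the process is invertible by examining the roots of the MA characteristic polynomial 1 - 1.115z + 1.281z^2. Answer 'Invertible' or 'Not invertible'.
\text{Not invertible}

The MA(q) characteristic polynomial is P(z) = 1 - 1.115z + 1.281z^2.
Invertibility requires all roots to lie outside the unit circle, i.e. |z| > 1 for every root.
Set 1 + (-1.115) z + (1.281) z^2 = 0, i.e. a z^2 + b z + c = 0 with a = 1.281, b = -1.115, c = 1.
Discriminant D = b^2 - 4ac = (-1.115)^2 - 4*(1.281)*1 = 1.243225 - (5.124) = -3.880775.
D < 0, so the roots are the complex-conjugate pair z = (-b +/- i sqrt(-D)) / (2a) = 0.4352 +/- 0.7689i.
For a conjugate pair |z|^2 = z * conj(z) = (product of roots) = c/a = 1/(1.281) = 0.78064, so |z| = sqrt(0.78064) = 0.8835 for both roots.
Moduli of all roots: 0.8835, 0.8835.
All moduli strictly greater than 1? No.
Verdict: Not invertible.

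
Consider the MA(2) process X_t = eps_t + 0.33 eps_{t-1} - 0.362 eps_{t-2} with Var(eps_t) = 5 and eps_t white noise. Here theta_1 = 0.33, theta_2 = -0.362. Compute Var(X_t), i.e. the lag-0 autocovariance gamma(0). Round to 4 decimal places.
\gamma(0) = 6.1997

For an MA(q) process X_t = eps_t + sum_i theta_i eps_{t-i} with
Var(eps_t) = sigma^2, the variance is
  gamma(0) = sigma^2 * (1 + sum_i theta_i^2).
  sum_i theta_i^2 = (0.33)^2 + (-0.362)^2 = 0.1089 + 0.131044 = 0.239944.
  gamma(0) = 5 * (1 + 0.239944) = 5 * 1.239944 = 6.19972, which rounds to 6.1997.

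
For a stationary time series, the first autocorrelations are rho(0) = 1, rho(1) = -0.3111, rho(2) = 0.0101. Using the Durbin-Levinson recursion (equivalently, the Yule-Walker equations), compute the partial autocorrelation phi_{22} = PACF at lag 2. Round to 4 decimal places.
\phi_{22} = -0.0960

The PACF at lag k is phi_{kk}, the last component of the solution
to the Yule-Walker system G_k phi = r_k where
  (G_k)_{ij} = rho(|i - j|), (r_k)_i = rho(i), i,j = 1..k.
Equivalently, Durbin-Levinson gives phi_{kk} iteratively:
  phi_{11} = rho(1)
  phi_{kk} = [rho(k) - sum_{j=1..k-1} phi_{k-1,j} rho(k-j)]
            / [1 - sum_{j=1..k-1} phi_{k-1,j} rho(j)],
  phi_{k,j} = phi_{k-1,j} - phi_{kk} phi_{k-1,k-j},  j = 1..k-1.
Step k = 1:
  phi_11 = rho(1) = -0.3111.
Step k = 2:
  phi_22 = [rho(2) - phi_11 rho(1)] / [1 - phi_11 rho(1)] = [0.0101 - (-0.3111)(-0.3111)] / [1 - (-0.3111)(-0.3111)]
         = -0.08668321 / 0.90321679 = -0.096.
Therefore phi_{22} = -0.0960.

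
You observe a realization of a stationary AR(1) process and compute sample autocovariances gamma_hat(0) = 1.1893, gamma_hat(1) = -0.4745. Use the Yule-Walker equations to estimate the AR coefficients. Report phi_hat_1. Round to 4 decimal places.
\hat\phi_{1} = -0.3990

The Yule-Walker equations for an AR(p) process read, in matrix form,
  Gamma_p phi = r_p,   with   (Gamma_p)_{ij} = gamma(|i - j|),
                       (r_p)_i = gamma(i),   i,j = 1..p.
Substitute the sample gammas (Toeplitz matrix and right-hand side of size 1):
  Gamma_p = [[1.1893]]
  r_p     = [-0.4745]
With p = 1 this is the single equation gamma(0) phi_1 = gamma(1):
  phi_hat_1 = gamma(1) / gamma(0) = -0.4745 / 1.1893 = -0.3990.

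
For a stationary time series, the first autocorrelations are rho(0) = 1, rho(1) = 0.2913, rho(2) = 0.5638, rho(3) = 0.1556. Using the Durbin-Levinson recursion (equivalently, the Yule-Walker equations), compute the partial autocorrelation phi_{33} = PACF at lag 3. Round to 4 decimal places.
\phi_{33} = -0.1131

The PACF at lag k is phi_{kk}, the last component of the solution
to the Yule-Walker system G_k phi = r_k where
  (G_k)_{ij} = rho(|i - j|), (r_k)_i = rho(i), i,j = 1..k.
Equivalently, Durbin-Levinson gives phi_{kk} iteratively:
  phi_{11} = rho(1)
  phi_{kk} = [rho(k) - sum_{j=1..k-1} phi_{k-1,j} rho(k-j)]
            / [1 - sum_{j=1..k-1} phi_{k-1,j} rho(j)],
  phi_{k,j} = phi_{k-1,j} - phi_{kk} phi_{k-1,k-j},  j = 1..k-1.
Step k = 1:
  phi_11 = rho(1) = 0.2913.
Step k = 2:
  phi_22 = [rho(2) - phi_11 rho(1)] / [1 - phi_11 rho(1)] = [0.5638 - (0.2913)(0.2913)] / [1 - (0.2913)(0.2913)]
         = 0.47894431 / 0.91514431 = 0.523354.
  Update: phi_21 = phi_11 - phi_22 phi_11 = 0.2913 - (0.523354)(0.2913) = 0.138847.
Step k = 3:
  phi_33 = [rho(3) - phi_21 rho(2) - phi_22 rho(1)] / [1 - phi_21 rho(1) - phi_22 rho(2)]
    numerator   = 0.1556 - (0.138847)(0.5638) - (0.523354)(0.2913) = -0.07513493
    denominator = 1 - (0.138847)(0.2913) - (0.523354)(0.5638) = 0.66448696
  phi_33 = -0.07513493 / 0.66448696 = -0.1131.
Therefore phi_{33} = -0.1131.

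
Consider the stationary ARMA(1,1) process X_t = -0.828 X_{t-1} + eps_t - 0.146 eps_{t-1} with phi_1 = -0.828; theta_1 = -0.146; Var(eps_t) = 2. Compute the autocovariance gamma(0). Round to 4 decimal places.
\gamma(0) = 8.0345

Multiply the model equation by X_{t-k} and take expectations. With theta_0 = psi_0 = 1 and psi_j the MA(infinity) weights, this gives
  gamma(k) - sum_i phi_i gamma(k-i) = c_k,
  c_k = sigma^2 * sum_{j=k..q} theta_j psi_{j-k}   (c_k = 0 for k > q),
using gamma(-m) = gamma(m).
psi-weights needed (psi_j = theta_j + sum_i phi_i psi_{j-i}):
  psi_1 = theta_1 + phi_1 = -0.146 + (-0.828) = -0.974
Right-hand sides:
  c_0 = sigma^2 (1 + theta_1 psi_1) = 2 * (1 + (-0.146)(-0.974)) = 2 * 1.142204 = 2.284408
  c_1 = sigma^2 theta_1 = 2 * (-0.146) = -0.292
  c_2 = 0
Equations for k = 0 and k = 1 (AR order 1):
  gamma(0) = phi_1 gamma(1) + c_0
  gamma(1) = phi_1 gamma(0) + c_1
Substituting the second into the first: gamma(0) (1 - phi_1^2) = c_0 + phi_1 c_1, so
  gamma(0) = (c_0 + phi_1 c_1) / (1 - phi_1^2) = (2.284408 + (-0.828)(-0.292)) / (1 - (-0.828)^2) = 2.526184 / 0.314416 = 8.034528.
Therefore gamma(0) = 8.0345 (to 4 decimal places).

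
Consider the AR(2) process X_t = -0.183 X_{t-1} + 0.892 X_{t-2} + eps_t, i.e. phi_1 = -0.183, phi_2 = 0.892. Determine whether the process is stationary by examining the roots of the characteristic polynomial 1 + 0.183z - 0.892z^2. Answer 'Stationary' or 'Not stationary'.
\text{Not stationary}

The AR(p) characteristic polynomial is P(z) = 1 + 0.183z - 0.892z^2.
Stationarity requires all roots to lie outside the unit circle, i.e. |z| > 1 for every root.
Set 1 + (0.183) z + (-0.892) z^2 = 0, i.e. a z^2 + b z + c = 0 with a = -0.892, b = 0.183, c = 1.
Discriminant D = b^2 - 4ac = (0.183)^2 - 4*(-0.892)*1 = 0.033489 - (-3.568) = 3.601489.
D >= 0, so the roots are real: z = (-b +/- sqrt(D)) / (2a) = (-0.183 +/- 1.897759) / (-1.784).
  z_1 = (-0.183 + 1.897759) / (-1.784) = -0.9612,   |z_1| = 0.9612.
  z_2 = (-0.183 - 1.897759) / (-1.784) = 1.1663,   |z_2| = 1.1663.
Moduli of all roots: 0.9612, 1.1663.
All moduli strictly greater than 1? No.
Verdict: Not stationary.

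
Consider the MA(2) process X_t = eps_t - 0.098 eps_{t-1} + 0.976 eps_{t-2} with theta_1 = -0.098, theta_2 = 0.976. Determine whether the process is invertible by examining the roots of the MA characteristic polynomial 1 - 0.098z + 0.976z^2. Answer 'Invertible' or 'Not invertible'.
\text{Invertible}

The MA(q) characteristic polynomial is P(z) = 1 - 0.098z + 0.976z^2.
Invertibility requires all roots to lie outside the unit circle, i.e. |z| > 1 for every root.
Set 1 + (-0.098) z + (0.976) z^2 = 0, i.e. a z^2 + b z + c = 0 with a = 0.976, b = -0.098, c = 1.
Discriminant D = b^2 - 4ac = (-0.098)^2 - 4*(0.976)*1 = 0.009604 - (3.904) = -3.894396.
D < 0, so the roots are the complex-conjugate pair z = (-b +/- i sqrt(-D)) / (2a) = 0.0502 +/- 1.011i.
For a conjugate pair |z|^2 = z * conj(z) = (product of roots) = c/a = 1/(0.976) = 1.02459, so |z| = sqrt(1.02459) = 1.0122 for both roots.
Moduli of all roots: 1.0122, 1.0122.
All moduli strictly greater than 1? Yes.
Verdict: Invertible.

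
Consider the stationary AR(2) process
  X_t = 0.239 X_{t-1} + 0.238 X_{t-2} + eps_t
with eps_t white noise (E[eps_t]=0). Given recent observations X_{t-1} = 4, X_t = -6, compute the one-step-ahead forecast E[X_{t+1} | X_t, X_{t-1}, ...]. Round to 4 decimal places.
E[X_{t+1} \mid \mathcal F_t] = -0.4820

For an AR(p) model X_t = c + sum_i phi_i X_{t-i} + eps_t, the
one-step-ahead conditional mean is
  E[X_{t+1} | X_t, ...] = c + sum_i phi_i X_{t+1-i}.
Substitute known values:
  E[X_{t+1} | ...] = (0.239) * (-6) + (0.238) * (4)
                   = -0.4820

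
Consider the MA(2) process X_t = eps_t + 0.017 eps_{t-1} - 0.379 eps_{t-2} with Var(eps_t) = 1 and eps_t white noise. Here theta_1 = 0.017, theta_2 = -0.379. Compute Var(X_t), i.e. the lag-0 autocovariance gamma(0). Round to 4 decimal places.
\gamma(0) = 1.1439

For an MA(q) process X_t = eps_t + sum_i theta_i eps_{t-i} with
Var(eps_t) = sigma^2, the variance is
  gamma(0) = sigma^2 * (1 + sum_i theta_i^2).
  sum_i theta_i^2 = (0.017)^2 + (-0.379)^2 = 0.000289 + 0.143641 = 0.14393.
  gamma(0) = 1 * (1 + 0.14393) = 1 * 1.14393 = 1.14393, which rounds to 1.1439.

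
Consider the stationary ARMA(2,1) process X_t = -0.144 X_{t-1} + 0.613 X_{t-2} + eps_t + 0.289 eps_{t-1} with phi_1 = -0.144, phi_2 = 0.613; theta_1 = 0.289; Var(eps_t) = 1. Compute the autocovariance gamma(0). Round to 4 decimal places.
\gamma(0) = 1.6148

Multiply the model equation by X_{t-k} and take expectations. With theta_0 = psi_0 = 1 and psi_j the MA(infinity) weights, this gives
  gamma(k) - sum_i phi_i gamma(k-i) = c_k,
  c_k = sigma^2 * sum_{j=k..q} theta_j psi_{j-k}   (c_k = 0 for k > q),
using gamma(-m) = gamma(m).
psi-weights needed (psi_j = theta_j + sum_i phi_i psi_{j-i}):
  psi_1 = theta_1 + phi_1 = 0.289 + (-0.144) = 0.145
Right-hand sides:
  c_0 = sigma^2 (1 + theta_1 psi_1) = 1 * (1 + (0.289)(0.145)) = 1 * 1.041905 = 1.041905
  c_1 = sigma^2 theta_1 = 1 * (0.289) = 0.289
  c_2 = 0
Equations for k = 0, 1, 2 (AR order 2, c_2 = 0):
  (E0) gamma(0) = phi_1 gamma(1) + phi_2 gamma(2) + c_0
  (E1) gamma(1) = phi_1 gamma(0) + phi_2 gamma(1) + c_1
  (E2) gamma(2) = phi_1 gamma(1) + phi_2 gamma(0)
From (E1): gamma(1) = A gamma(0) + B with
  A = phi_1 / (1 - phi_2) = -0.144 / 0.387 = -0.372093,   B = c_1 / (1 - phi_2) = 0.289 / 0.387 = 0.74677.
Insert (E2) into (E0): gamma(0) (1 - phi_2^2) = phi_1 (1 + phi_2) gamma(1) + c_0.
  phi_1 (1 + phi_2) = (-0.144)(1.613) = -0.232272,   1 - phi_2^2 = 0.624231.
Replace gamma(1) by A gamma(0) + B and collect gamma(0):
  gamma(0) [0.624231 - (-0.232272)(-0.372093)] = (-0.232272)(0.74677) + 1.041905
  gamma(0) * 0.537804 = 0.868451
  gamma(0) = 0.868451 / 0.537804 = 1.614809.
Therefore gamma(0) = 1.6148 (to 4 decimal places).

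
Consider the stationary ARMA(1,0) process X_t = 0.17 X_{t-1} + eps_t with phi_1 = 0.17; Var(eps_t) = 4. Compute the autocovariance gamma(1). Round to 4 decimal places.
\gamma(1) = 0.7002

Multiply the model equation by X_{t-k} and take expectations. With theta_0 = psi_0 = 1 and psi_j the MA(infinity) weights, this gives
  gamma(k) - sum_i phi_i gamma(k-i) = c_k,
  c_k = sigma^2 * sum_{j=k..q} theta_j psi_{j-k}   (c_k = 0 for k > q),
using gamma(-m) = gamma(m).
Pure AR (q = 0): c_0 = sigma^2 = 4, c_k = 0 for k >= 1.
Equations for k = 0 and k = 1 (AR order 1):
  gamma(0) = phi_1 gamma(1) + c_0
  gamma(1) = phi_1 gamma(0) + c_1
Substituting the second into the first: gamma(0) (1 - phi_1^2) = c_0 + phi_1 c_1, so
  gamma(0) = c_0 / (1 - phi_1^2) = 4 / (1 - (0.17)^2) = 4 / 0.9711 = 4.11904.
  gamma(1) = phi_1 gamma(0) = (0.17)(4.11904) = 0.700237.
Therefore gamma(1) = 0.7002 (to 4 decimal places).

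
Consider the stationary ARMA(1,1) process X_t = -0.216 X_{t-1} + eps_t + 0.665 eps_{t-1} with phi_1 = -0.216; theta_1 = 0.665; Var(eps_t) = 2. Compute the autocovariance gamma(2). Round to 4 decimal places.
\gamma(2) = -0.1742

Multiply the model equation by X_{t-k} and take expectations. With theta_0 = psi_0 = 1 and psi_j the MA(infinity) weights, this gives
  gamma(k) - sum_i phi_i gamma(k-i) = c_k,
  c_k = sigma^2 * sum_{j=k..q} theta_j psi_{j-k}   (c_k = 0 for k > q),
using gamma(-m) = gamma(m).
psi-weights needed (psi_j = theta_j + sum_i phi_i psi_{j-i}):
  psi_1 = theta_1 + phi_1 = 0.665 + (-0.216) = 0.449
Right-hand sides:
  c_0 = sigma^2 (1 + theta_1 psi_1) = 2 * (1 + (0.665)(0.449)) = 2 * 1.298585 = 2.59717
  c_1 = sigma^2 theta_1 = 2 * (0.665) = 1.33
  c_2 = 0
Equations for k = 0 and k = 1 (AR order 1):
  gamma(0) = phi_1 gamma(1) + c_0
  gamma(1) = phi_1 gamma(0) + c_1
Substituting the second into the first: gamma(0) (1 - phi_1^2) = c_0 + phi_1 c_1, so
  gamma(0) = (c_0 + phi_1 c_1) / (1 - phi_1^2) = (2.59717 + (-0.216)(1.33)) / (1 - (-0.216)^2) = 2.30989 / 0.953344 = 2.422934.
  gamma(1) = phi_1 gamma(0) + c_1 = (-0.216)(2.422934) + (1.33) = 0.806646.
For k = 2 (> q): gamma(2) = phi_1 gamma(1) = (-0.216)(0.806646) = -0.174236.
Therefore gamma(2) = -0.1742 (to 4 decimal places).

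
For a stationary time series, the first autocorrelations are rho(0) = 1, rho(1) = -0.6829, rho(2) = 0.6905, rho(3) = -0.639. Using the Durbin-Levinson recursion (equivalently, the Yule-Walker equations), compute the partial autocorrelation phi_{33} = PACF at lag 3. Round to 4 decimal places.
\phi_{33} = -0.1790

The PACF at lag k is phi_{kk}, the last component of the solution
to the Yule-Walker system G_k phi = r_k where
  (G_k)_{ij} = rho(|i - j|), (r_k)_i = rho(i), i,j = 1..k.
Equivalently, Durbin-Levinson gives phi_{kk} iteratively:
  phi_{11} = rho(1)
  phi_{kk} = [rho(k) - sum_{j=1..k-1} phi_{k-1,j} rho(k-j)]
            / [1 - sum_{j=1..k-1} phi_{k-1,j} rho(j)],
  phi_{k,j} = phi_{k-1,j} - phi_{kk} phi_{k-1,k-j},  j = 1..k-1.
Step k = 1:
  phi_11 = rho(1) = -0.6829.
Step k = 2:
  phi_22 = [rho(2) - phi_11 rho(1)] / [1 - phi_11 rho(1)] = [0.6905 - (-0.6829)(-0.6829)] / [1 - (-0.6829)(-0.6829)]
         = 0.22414759 / 0.53364759 = 0.420029.
  Update: phi_21 = phi_11 - phi_22 phi_11 = -0.6829 - (0.420029)(-0.6829) = -0.396062.
Step k = 3:
  phi_33 = [rho(3) - phi_21 rho(2) - phi_22 rho(1)] / [1 - phi_21 rho(1) - phi_22 rho(2)]
    numerator   = -0.639 - (-0.396062)(0.6905) - (0.420029)(-0.6829) = -0.0786812
    denominator = 1 - (-0.396062)(-0.6829) - (0.420029)(0.6905) = 0.43949905
  phi_33 = -0.0786812 / 0.43949905 = -0.179.
Therefore phi_{33} = -0.1790.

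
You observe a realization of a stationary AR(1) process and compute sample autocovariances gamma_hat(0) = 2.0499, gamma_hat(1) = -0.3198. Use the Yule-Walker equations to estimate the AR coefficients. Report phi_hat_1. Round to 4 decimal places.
\hat\phi_{1} = -0.1560

The Yule-Walker equations for an AR(p) process read, in matrix form,
  Gamma_p phi = r_p,   with   (Gamma_p)_{ij} = gamma(|i - j|),
                       (r_p)_i = gamma(i),   i,j = 1..p.
Substitute the sample gammas (Toeplitz matrix and right-hand side of size 1):
  Gamma_p = [[2.0499]]
  r_p     = [-0.3198]
With p = 1 this is the single equation gamma(0) phi_1 = gamma(1):
  phi_hat_1 = gamma(1) / gamma(0) = -0.3198 / 2.0499 = -0.1560.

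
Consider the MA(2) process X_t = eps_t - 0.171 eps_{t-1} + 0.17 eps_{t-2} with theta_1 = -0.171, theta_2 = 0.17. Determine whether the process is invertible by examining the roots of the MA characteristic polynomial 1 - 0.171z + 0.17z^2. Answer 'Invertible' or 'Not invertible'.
\text{Invertible}

The MA(q) characteristic polynomial is P(z) = 1 - 0.171z + 0.17z^2.
Invertibility requires all roots to lie outside the unit circle, i.e. |z| > 1 for every root.
Set 1 + (-0.171) z + (0.17) z^2 = 0, i.e. a z^2 + b z + c = 0 with a = 0.17, b = -0.171, c = 1.
Discriminant D = b^2 - 4ac = (-0.171)^2 - 4*(0.17)*1 = 0.029241 - (0.68) = -0.650759.
D < 0, so the roots are the complex-conjugate pair z = (-b +/- i sqrt(-D)) / (2a) = 0.5029 +/- 2.3726i.
For a conjugate pair |z|^2 = z * conj(z) = (product of roots) = c/a = 1/(0.17) = 5.882353, so |z| = sqrt(5.882353) = 2.4254 for both roots.
Moduli of all roots: 2.4254, 2.4254.
All moduli strictly greater than 1? Yes.
Verdict: Invertible.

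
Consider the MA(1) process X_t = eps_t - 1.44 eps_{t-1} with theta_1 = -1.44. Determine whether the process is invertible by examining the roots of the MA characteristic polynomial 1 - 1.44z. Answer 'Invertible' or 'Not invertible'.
\text{Not invertible}

The MA(q) characteristic polynomial is P(z) = 1 - 1.44z.
Invertibility requires all roots to lie outside the unit circle, i.e. |z| > 1 for every root.
This is linear in z: 1 + (-1.44) z = 0  =>  z = -1/(-1.44) = 0.694444,  |z| = 0.694444.
Moduli of all roots: 0.6944.
All moduli strictly greater than 1? No.
Verdict: Not invertible.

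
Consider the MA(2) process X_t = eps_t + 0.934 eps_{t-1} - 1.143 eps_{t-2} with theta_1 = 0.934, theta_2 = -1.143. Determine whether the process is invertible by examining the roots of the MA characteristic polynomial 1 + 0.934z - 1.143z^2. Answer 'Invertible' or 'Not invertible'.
\text{Not invertible}

The MA(q) characteristic polynomial is P(z) = 1 + 0.934z - 1.143z^2.
Invertibility requires all roots to lie outside the unit circle, i.e. |z| > 1 for every root.
Set 1 + (0.934) z + (-1.143) z^2 = 0, i.e. a z^2 + b z + c = 0 with a = -1.143, b = 0.934, c = 1.
Discriminant D = b^2 - 4ac = (0.934)^2 - 4*(-1.143)*1 = 0.872356 - (-4.572) = 5.444356.
D >= 0, so the roots are real: z = (-b +/- sqrt(D)) / (2a) = (-0.934 +/- 2.333314) / (-2.286).
  z_1 = (-0.934 + 2.333314) / (-2.286) = -0.6121,   |z_1| = 0.6121.
  z_2 = (-0.934 - 2.333314) / (-2.286) = 1.4293,   |z_2| = 1.4293.
Moduli of all roots: 0.6121, 1.4293.
All moduli strictly greater than 1? No.
Verdict: Not invertible.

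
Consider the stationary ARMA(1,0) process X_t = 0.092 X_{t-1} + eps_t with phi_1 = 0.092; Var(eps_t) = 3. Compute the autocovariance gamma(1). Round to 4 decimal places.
\gamma(1) = 0.2784

Multiply the model equation by X_{t-k} and take expectations. With theta_0 = psi_0 = 1 and psi_j the MA(infinity) weights, this gives
  gamma(k) - sum_i phi_i gamma(k-i) = c_k,
  c_k = sigma^2 * sum_{j=k..q} theta_j psi_{j-k}   (c_k = 0 for k > q),
using gamma(-m) = gamma(m).
Pure AR (q = 0): c_0 = sigma^2 = 3, c_k = 0 for k >= 1.
Equations for k = 0 and k = 1 (AR order 1):
  gamma(0) = phi_1 gamma(1) + c_0
  gamma(1) = phi_1 gamma(0) + c_1
Substituting the second into the first: gamma(0) (1 - phi_1^2) = c_0 + phi_1 c_1, so
  gamma(0) = c_0 / (1 - phi_1^2) = 3 / (1 - (0.092)^2) = 3 / 0.991536 = 3.025609.
  gamma(1) = phi_1 gamma(0) = (0.092)(3.025609) = 0.278356.
Therefore gamma(1) = 0.2784 (to 4 decimal places).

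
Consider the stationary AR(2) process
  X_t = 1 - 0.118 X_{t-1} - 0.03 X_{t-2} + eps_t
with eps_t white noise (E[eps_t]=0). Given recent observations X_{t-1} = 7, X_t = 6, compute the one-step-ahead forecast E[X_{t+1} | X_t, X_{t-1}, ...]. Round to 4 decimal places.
E[X_{t+1} \mid \mathcal F_t] = 0.0820

For an AR(p) model X_t = c + sum_i phi_i X_{t-i} + eps_t, the
one-step-ahead conditional mean is
  E[X_{t+1} | X_t, ...] = c + sum_i phi_i X_{t+1-i}.
Substitute known values:
  E[X_{t+1} | ...] = 1 + (-0.118) * (6) + (-0.03) * (7)
                   = 0.0820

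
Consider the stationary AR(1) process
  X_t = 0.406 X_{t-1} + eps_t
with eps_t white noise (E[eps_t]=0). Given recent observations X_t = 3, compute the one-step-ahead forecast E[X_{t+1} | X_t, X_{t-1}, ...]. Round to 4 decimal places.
E[X_{t+1} \mid \mathcal F_t] = 1.2180

For an AR(p) model X_t = c + sum_i phi_i X_{t-i} + eps_t, the
one-step-ahead conditional mean is
  E[X_{t+1} | X_t, ...] = c + sum_i phi_i X_{t+1-i}.
Substitute known values:
  E[X_{t+1} | ...] = (0.406) * (3)
                   = 1.2180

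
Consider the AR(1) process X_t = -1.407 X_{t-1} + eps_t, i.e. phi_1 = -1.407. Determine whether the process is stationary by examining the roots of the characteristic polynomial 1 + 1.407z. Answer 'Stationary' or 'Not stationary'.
\text{Not stationary}

The AR(p) characteristic polynomial is P(z) = 1 + 1.407z.
Stationarity requires all roots to lie outside the unit circle, i.e. |z| > 1 for every root.
This is linear in z: 1 + (1.407) z = 0  =>  z = -1/(1.407) = -0.710732,  |z| = 0.710732.
Moduli of all roots: 0.7107.
All moduli strictly greater than 1? No.
Verdict: Not stationary.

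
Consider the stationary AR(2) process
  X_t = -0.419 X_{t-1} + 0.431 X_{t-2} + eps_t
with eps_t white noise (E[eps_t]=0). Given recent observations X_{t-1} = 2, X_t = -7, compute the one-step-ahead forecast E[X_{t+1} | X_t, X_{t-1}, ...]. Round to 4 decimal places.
E[X_{t+1} \mid \mathcal F_t] = 3.7950

For an AR(p) model X_t = c + sum_i phi_i X_{t-i} + eps_t, the
one-step-ahead conditional mean is
  E[X_{t+1} | X_t, ...] = c + sum_i phi_i X_{t+1-i}.
Substitute known values:
  E[X_{t+1} | ...] = (-0.419) * (-7) + (0.431) * (2)
                   = 3.7950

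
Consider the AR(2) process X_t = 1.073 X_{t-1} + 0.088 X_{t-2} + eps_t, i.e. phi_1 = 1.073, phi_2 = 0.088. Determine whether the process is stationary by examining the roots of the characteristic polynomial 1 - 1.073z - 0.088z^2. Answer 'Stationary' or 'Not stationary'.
\text{Not stationary}

The AR(p) characteristic polynomial is P(z) = 1 - 1.073z - 0.088z^2.
Stationarity requires all roots to lie outside the unit circle, i.e. |z| > 1 for every root.
Set 1 + (-1.073) z + (-0.088) z^2 = 0, i.e. a z^2 + b z + c = 0 with a = -0.088, b = -1.073, c = 1.
Discriminant D = b^2 - 4ac = (-1.073)^2 - 4*(-0.088)*1 = 1.151329 - (-0.352) = 1.503329.
D >= 0, so the roots are real: z = (-b +/- sqrt(D)) / (2a) = (1.073 +/- 1.226103) / (-0.176).
  z_1 = (1.073 + 1.226103) / (-0.176) = -13.0631,   |z_1| = 13.0631.
  z_2 = (1.073 - 1.226103) / (-0.176) = 0.8699,   |z_2| = 0.8699.
Moduli of all roots: 13.0631, 0.8699.
All moduli strictly greater than 1? No.
Verdict: Not stationary.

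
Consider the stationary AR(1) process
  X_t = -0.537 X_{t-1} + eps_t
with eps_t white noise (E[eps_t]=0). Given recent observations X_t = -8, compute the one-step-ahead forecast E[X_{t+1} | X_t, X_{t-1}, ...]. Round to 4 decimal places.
E[X_{t+1} \mid \mathcal F_t] = 4.2960

For an AR(p) model X_t = c + sum_i phi_i X_{t-i} + eps_t, the
one-step-ahead conditional mean is
  E[X_{t+1} | X_t, ...] = c + sum_i phi_i X_{t+1-i}.
Substitute known values:
  E[X_{t+1} | ...] = (-0.537) * (-8)
                   = 4.2960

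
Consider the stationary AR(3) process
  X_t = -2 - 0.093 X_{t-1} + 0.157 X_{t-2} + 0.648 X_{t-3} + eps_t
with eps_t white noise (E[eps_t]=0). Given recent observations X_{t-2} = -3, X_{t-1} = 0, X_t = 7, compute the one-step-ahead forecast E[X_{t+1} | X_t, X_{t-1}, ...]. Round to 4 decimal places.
E[X_{t+1} \mid \mathcal F_t] = -4.5950

For an AR(p) model X_t = c + sum_i phi_i X_{t-i} + eps_t, the
one-step-ahead conditional mean is
  E[X_{t+1} | X_t, ...] = c + sum_i phi_i X_{t+1-i}.
Substitute known values:
  E[X_{t+1} | ...] = -2 + (-0.093) * (7) + (0.157) * (0) + (0.648) * (-3)
                   = -4.5950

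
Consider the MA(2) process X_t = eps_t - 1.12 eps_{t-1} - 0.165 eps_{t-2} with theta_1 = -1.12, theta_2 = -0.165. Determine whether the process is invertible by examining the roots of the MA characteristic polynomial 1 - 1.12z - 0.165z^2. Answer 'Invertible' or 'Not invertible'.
\text{Not invertible}

The MA(q) characteristic polynomial is P(z) = 1 - 1.12z - 0.165z^2.
Invertibility requires all roots to lie outside the unit circle, i.e. |z| > 1 for every root.
Set 1 + (-1.12) z + (-0.165) z^2 = 0, i.e. a z^2 + b z + c = 0 with a = -0.165, b = -1.12, c = 1.
Discriminant D = b^2 - 4ac = (-1.12)^2 - 4*(-0.165)*1 = 1.2544 - (-0.66) = 1.9144.
D >= 0, so the roots are real: z = (-b +/- sqrt(D)) / (2a) = (1.12 +/- 1.383618) / (-0.33).
  z_1 = (1.12 + 1.383618) / (-0.33) = -7.5867,   |z_1| = 7.5867.
  z_2 = (1.12 - 1.383618) / (-0.33) = 0.7988,   |z_2| = 0.7988.
Moduli of all roots: 7.5867, 0.7988.
All moduli strictly greater than 1? No.
Verdict: Not invertible.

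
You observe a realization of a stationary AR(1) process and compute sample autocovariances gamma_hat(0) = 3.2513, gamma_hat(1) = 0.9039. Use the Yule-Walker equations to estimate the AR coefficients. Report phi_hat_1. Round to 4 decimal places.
\hat\phi_{1} = 0.2780

The Yule-Walker equations for an AR(p) process read, in matrix form,
  Gamma_p phi = r_p,   with   (Gamma_p)_{ij} = gamma(|i - j|),
                       (r_p)_i = gamma(i),   i,j = 1..p.
Substitute the sample gammas (Toeplitz matrix and right-hand side of size 1):
  Gamma_p = [[3.2513]]
  r_p     = [0.9039]
With p = 1 this is the single equation gamma(0) phi_1 = gamma(1):
  phi_hat_1 = gamma(1) / gamma(0) = 0.9039 / 3.2513 = 0.2780.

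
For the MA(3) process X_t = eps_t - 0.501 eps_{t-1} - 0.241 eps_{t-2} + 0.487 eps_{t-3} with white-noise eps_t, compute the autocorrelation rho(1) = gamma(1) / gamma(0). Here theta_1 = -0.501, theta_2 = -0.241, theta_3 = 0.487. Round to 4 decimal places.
\rho(1) = -0.3218

For an MA(q) process with theta_0 = 1, the autocovariance is
  gamma(k) = sigma^2 * sum_{i=0..q-k} theta_i * theta_{i+k},
and rho(k) = gamma(k) / gamma(0). Sigma^2 cancels.
  numerator   = (1)*(-0.501) + (-0.501)*(-0.241) + (-0.241)*(0.487) = -0.497626.
  denominator = (1)^2 + (-0.501)^2 + (-0.241)^2 + (0.487)^2 = 1.546251.
  rho(1) = -0.497626 / 1.546251 = -0.3218.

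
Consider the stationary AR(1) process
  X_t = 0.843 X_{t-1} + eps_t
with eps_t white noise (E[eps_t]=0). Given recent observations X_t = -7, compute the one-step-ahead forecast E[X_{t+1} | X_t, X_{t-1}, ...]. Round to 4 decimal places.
E[X_{t+1} \mid \mathcal F_t] = -5.9010

For an AR(p) model X_t = c + sum_i phi_i X_{t-i} + eps_t, the
one-step-ahead conditional mean is
  E[X_{t+1} | X_t, ...] = c + sum_i phi_i X_{t+1-i}.
Substitute known values:
  E[X_{t+1} | ...] = (0.843) * (-7)
                   = -5.9010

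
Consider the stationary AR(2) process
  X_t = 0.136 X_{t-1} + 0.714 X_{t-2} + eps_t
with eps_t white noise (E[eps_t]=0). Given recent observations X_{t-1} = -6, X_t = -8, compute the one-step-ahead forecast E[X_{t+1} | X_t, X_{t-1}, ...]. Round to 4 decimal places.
E[X_{t+1} \mid \mathcal F_t] = -5.3720

For an AR(p) model X_t = c + sum_i phi_i X_{t-i} + eps_t, the
one-step-ahead conditional mean is
  E[X_{t+1} | X_t, ...] = c + sum_i phi_i X_{t+1-i}.
Substitute known values:
  E[X_{t+1} | ...] = (0.136) * (-8) + (0.714) * (-6)
                   = -5.3720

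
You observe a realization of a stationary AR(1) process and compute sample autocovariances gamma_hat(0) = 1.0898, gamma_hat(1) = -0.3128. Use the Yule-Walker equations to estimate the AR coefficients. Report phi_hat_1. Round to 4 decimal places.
\hat\phi_{1} = -0.2870

The Yule-Walker equations for an AR(p) process read, in matrix form,
  Gamma_p phi = r_p,   with   (Gamma_p)_{ij} = gamma(|i - j|),
                       (r_p)_i = gamma(i),   i,j = 1..p.
Substitute the sample gammas (Toeplitz matrix and right-hand side of size 1):
  Gamma_p = [[1.0898]]
  r_p     = [-0.3128]
With p = 1 this is the single equation gamma(0) phi_1 = gamma(1):
  phi_hat_1 = gamma(1) / gamma(0) = -0.3128 / 1.0898 = -0.2870.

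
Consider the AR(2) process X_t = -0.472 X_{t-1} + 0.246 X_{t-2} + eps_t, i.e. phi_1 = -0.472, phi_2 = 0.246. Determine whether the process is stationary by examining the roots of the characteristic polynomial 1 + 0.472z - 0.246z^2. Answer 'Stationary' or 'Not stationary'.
\text{Stationary}

The AR(p) characteristic polynomial is P(z) = 1 + 0.472z - 0.246z^2.
Stationarity requires all roots to lie outside the unit circle, i.e. |z| > 1 for every root.
Set 1 + (0.472) z + (-0.246) z^2 = 0, i.e. a z^2 + b z + c = 0 with a = -0.246, b = 0.472, c = 1.
Discriminant D = b^2 - 4ac = (0.472)^2 - 4*(-0.246)*1 = 0.222784 - (-0.984) = 1.206784.
D >= 0, so the roots are real: z = (-b +/- sqrt(D)) / (2a) = (-0.472 +/- 1.098537) / (-0.492).
  z_1 = (-0.472 + 1.098537) / (-0.492) = -1.2734,   |z_1| = 1.2734.
  z_2 = (-0.472 - 1.098537) / (-0.492) = 3.1921,   |z_2| = 3.1921.
Moduli of all roots: 1.2734, 3.1921.
All moduli strictly greater than 1? Yes.
Verdict: Stationary.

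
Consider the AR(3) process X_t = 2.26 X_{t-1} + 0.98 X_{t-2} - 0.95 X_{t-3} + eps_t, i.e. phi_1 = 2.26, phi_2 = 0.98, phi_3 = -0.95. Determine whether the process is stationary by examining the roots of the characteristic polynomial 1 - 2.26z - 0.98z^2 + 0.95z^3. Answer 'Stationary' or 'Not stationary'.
\text{Not stationary}

The AR(p) characteristic polynomial is P(z) = 1 - 2.26z - 0.98z^2 + 0.95z^3.
Stationarity requires all roots to lie outside the unit circle, i.e. |z| > 1 for every root.
Degree 3: look for a simple real root z0 first, then factor out (1 - z/z0) and solve the remaining quadratic.
Testing z0 = 0.4: P(0.4) = 1 + (-2.26)(0.4) + (-0.98)(0.4)^2 + (0.95)(0.4)^3
  = 1 + (-0.904) + (-0.1568) + (0.0608) = 0.  So z_0 = 0.4 is a root, |z_0| = 0.4.
Divide out the factor (1 - 2.5 z) = (1 - z/z0) (since 1/z0 = 2.5):
  P(z) = (1 - 2.5 z)(1 + (0.24) z + (-0.38) z^2)
  [check: z-coef 0.24 - (2.5) = -2.26; z^2-coef -0.38 - (2.5)(0.24) = -0.98; z^3-coef -(2.5)(-0.38) = 0.95.]
Remaining roots from the quadratic factor 1 + (0.24) z + (-0.38) z^2:
  Set 1 + (0.24) z + (-0.38) z^2 = 0, i.e. a z^2 + b z + c = 0 with a = -0.38, b = 0.24, c = 1.
  Discriminant D = b^2 - 4ac = (0.24)^2 - 4*(-0.38)*1 = 0.0576 - (-1.52) = 1.5776.
  D >= 0, so the roots are real: z = (-b +/- sqrt(D)) / (2a) = (-0.24 +/- 1.256025) / (-0.76).
    z_1 = (-0.24 + 1.256025) / (-0.76) = -1.3369,   |z_1| = 1.3369.
    z_2 = (-0.24 - 1.256025) / (-0.76) = 1.9685,   |z_2| = 1.9685.
Moduli of all roots: 0.4000, 1.3369, 1.9685.
All moduli strictly greater than 1? No.
Verdict: Not stationary.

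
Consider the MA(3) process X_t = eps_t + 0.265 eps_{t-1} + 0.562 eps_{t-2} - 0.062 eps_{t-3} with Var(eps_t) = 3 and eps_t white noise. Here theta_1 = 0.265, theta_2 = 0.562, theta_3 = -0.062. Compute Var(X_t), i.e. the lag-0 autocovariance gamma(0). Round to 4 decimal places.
\gamma(0) = 4.1697

For an MA(q) process X_t = eps_t + sum_i theta_i eps_{t-i} with
Var(eps_t) = sigma^2, the variance is
  gamma(0) = sigma^2 * (1 + sum_i theta_i^2).
  sum_i theta_i^2 = (0.265)^2 + (0.562)^2 + (-0.062)^2 = 0.070225 + 0.315844 + 0.003844 = 0.389913.
  gamma(0) = 3 * (1 + 0.389913) = 3 * 1.389913 = 4.169739, which rounds to 4.1697.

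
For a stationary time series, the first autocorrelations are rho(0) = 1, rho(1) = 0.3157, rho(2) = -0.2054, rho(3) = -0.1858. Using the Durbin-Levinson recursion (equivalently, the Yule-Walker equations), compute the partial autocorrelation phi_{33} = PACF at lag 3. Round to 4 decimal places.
\phi_{33} = 0.0100

The PACF at lag k is phi_{kk}, the last component of the solution
to the Yule-Walker system G_k phi = r_k where
  (G_k)_{ij} = rho(|i - j|), (r_k)_i = rho(i), i,j = 1..k.
Equivalently, Durbin-Levinson gives phi_{kk} iteratively:
  phi_{11} = rho(1)
  phi_{kk} = [rho(k) - sum_{j=1..k-1} phi_{k-1,j} rho(k-j)]
            / [1 - sum_{j=1..k-1} phi_{k-1,j} rho(j)],
  phi_{k,j} = phi_{k-1,j} - phi_{kk} phi_{k-1,k-j},  j = 1..k-1.
Step k = 1:
  phi_11 = rho(1) = 0.3157.
Step k = 2:
  phi_22 = [rho(2) - phi_11 rho(1)] / [1 - phi_11 rho(1)] = [-0.2054 - (0.3157)(0.3157)] / [1 - (0.3157)(0.3157)]
         = -0.30506649 / 0.90033351 = -0.338837.
  Update: phi_21 = phi_11 - phi_22 phi_11 = 0.3157 - (-0.338837)(0.3157) = 0.422671.
Step k = 3:
  phi_33 = [rho(3) - phi_21 rho(2) - phi_22 rho(1)] / [1 - phi_21 rho(1) - phi_22 rho(2)]
    numerator   = -0.1858 - (0.422671)(-0.2054) - (-0.338837)(0.3157) = 0.00798751
    denominator = 1 - (0.422671)(0.3157) - (-0.338837)(-0.2054) = 0.79696563
  phi_33 = 0.00798751 / 0.79696563 = 0.01.
Therefore phi_{33} = 0.0100.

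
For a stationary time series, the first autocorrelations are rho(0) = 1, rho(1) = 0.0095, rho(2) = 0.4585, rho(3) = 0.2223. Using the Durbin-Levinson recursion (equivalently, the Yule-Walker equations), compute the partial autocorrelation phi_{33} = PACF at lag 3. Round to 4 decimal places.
\phi_{33} = 0.2730

The PACF at lag k is phi_{kk}, the last component of the solution
to the Yule-Walker system G_k phi = r_k where
  (G_k)_{ij} = rho(|i - j|), (r_k)_i = rho(i), i,j = 1..k.
Equivalently, Durbin-Levinson gives phi_{kk} iteratively:
  phi_{11} = rho(1)
  phi_{kk} = [rho(k) - sum_{j=1..k-1} phi_{k-1,j} rho(k-j)]
            / [1 - sum_{j=1..k-1} phi_{k-1,j} rho(j)],
  phi_{k,j} = phi_{k-1,j} - phi_{kk} phi_{k-1,k-j},  j = 1..k-1.
Step k = 1:
  phi_11 = rho(1) = 0.0095.
Step k = 2:
  phi_22 = [rho(2) - phi_11 rho(1)] / [1 - phi_11 rho(1)] = [0.4585 - (0.0095)(0.0095)] / [1 - (0.0095)(0.0095)]
         = 0.45840975 / 0.99990975 = 0.458451.
  Update: phi_21 = phi_11 - phi_22 phi_11 = 0.0095 - (0.458451)(0.0095) = 0.005145.
Step k = 3:
  phi_33 = [rho(3) - phi_21 rho(2) - phi_22 rho(1)] / [1 - phi_21 rho(1) - phi_22 rho(2)]
    numerator   = 0.2223 - (0.005145)(0.4585) - (0.458451)(0.0095) = 0.21558586
    denominator = 1 - (0.005145)(0.0095) - (0.458451)(0.4585) = 0.78975128
  phi_33 = 0.21558586 / 0.78975128 = 0.273.
Therefore phi_{33} = 0.2730.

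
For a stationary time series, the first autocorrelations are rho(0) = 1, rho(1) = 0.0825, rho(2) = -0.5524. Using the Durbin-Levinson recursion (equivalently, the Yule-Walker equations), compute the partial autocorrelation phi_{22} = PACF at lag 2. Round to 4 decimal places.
\phi_{22} = -0.5630

The PACF at lag k is phi_{kk}, the last component of the solution
to the Yule-Walker system G_k phi = r_k where
  (G_k)_{ij} = rho(|i - j|), (r_k)_i = rho(i), i,j = 1..k.
Equivalently, Durbin-Levinson gives phi_{kk} iteratively:
  phi_{11} = rho(1)
  phi_{kk} = [rho(k) - sum_{j=1..k-1} phi_{k-1,j} rho(k-j)]
            / [1 - sum_{j=1..k-1} phi_{k-1,j} rho(j)],
  phi_{k,j} = phi_{k-1,j} - phi_{kk} phi_{k-1,k-j},  j = 1..k-1.
Step k = 1:
  phi_11 = rho(1) = 0.0825.
Step k = 2:
  phi_22 = [rho(2) - phi_11 rho(1)] / [1 - phi_11 rho(1)] = [-0.5524 - (0.0825)(0.0825)] / [1 - (0.0825)(0.0825)]
         = -0.55920625 / 0.99319375 = -0.563.
Therefore phi_{22} = -0.5630.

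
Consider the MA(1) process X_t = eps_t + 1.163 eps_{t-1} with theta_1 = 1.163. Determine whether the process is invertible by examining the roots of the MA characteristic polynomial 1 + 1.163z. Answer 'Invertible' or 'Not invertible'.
\text{Not invertible}

The MA(q) characteristic polynomial is P(z) = 1 + 1.163z.
Invertibility requires all roots to lie outside the unit circle, i.e. |z| > 1 for every root.
This is linear in z: 1 + (1.163) z = 0  =>  z = -1/(1.163) = -0.859845,  |z| = 0.859845.
Moduli of all roots: 0.8598.
All moduli strictly greater than 1? No.
Verdict: Not invertible.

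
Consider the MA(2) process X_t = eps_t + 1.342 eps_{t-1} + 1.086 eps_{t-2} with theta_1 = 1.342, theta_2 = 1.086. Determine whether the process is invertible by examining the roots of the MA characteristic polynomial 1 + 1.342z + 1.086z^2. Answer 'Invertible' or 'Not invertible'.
\text{Not invertible}

The MA(q) characteristic polynomial is P(z) = 1 + 1.342z + 1.086z^2.
Invertibility requires all roots to lie outside the unit circle, i.e. |z| > 1 for every root.
Set 1 + (1.342) z + (1.086) z^2 = 0, i.e. a z^2 + b z + c = 0 with a = 1.086, b = 1.342, c = 1.
Discriminant D = b^2 - 4ac = (1.342)^2 - 4*(1.086)*1 = 1.800964 - (4.344) = -2.543036.
D < 0, so the roots are the complex-conjugate pair z = (-b +/- i sqrt(-D)) / (2a) = -0.6179 +/- 0.7342i.
For a conjugate pair |z|^2 = z * conj(z) = (product of roots) = c/a = 1/(1.086) = 0.92081, so |z| = sqrt(0.92081) = 0.9596 for both roots.
Moduli of all roots: 0.9596, 0.9596.
All moduli strictly greater than 1? No.
Verdict: Not invertible.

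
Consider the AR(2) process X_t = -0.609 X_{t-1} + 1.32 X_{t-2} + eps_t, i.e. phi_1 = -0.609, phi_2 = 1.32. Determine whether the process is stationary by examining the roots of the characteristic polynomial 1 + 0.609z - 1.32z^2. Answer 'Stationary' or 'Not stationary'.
\text{Not stationary}

The AR(p) characteristic polynomial is P(z) = 1 + 0.609z - 1.32z^2.
Stationarity requires all roots to lie outside the unit circle, i.e. |z| > 1 for every root.
Set 1 + (0.609) z + (-1.32) z^2 = 0, i.e. a z^2 + b z + c = 0 with a = -1.32, b = 0.609, c = 1.
Discriminant D = b^2 - 4ac = (0.609)^2 - 4*(-1.32)*1 = 0.370881 - (-5.28) = 5.650881.
D >= 0, so the roots are real: z = (-b +/- sqrt(D)) / (2a) = (-0.609 +/- 2.377158) / (-2.64).
  z_1 = (-0.609 + 2.377158) / (-2.64) = -0.6698,   |z_1| = 0.6698.
  z_2 = (-0.609 - 2.377158) / (-2.64) = 1.1311,   |z_2| = 1.1311.
Moduli of all roots: 0.6698, 1.1311.
All moduli strictly greater than 1? No.
Verdict: Not stationary.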